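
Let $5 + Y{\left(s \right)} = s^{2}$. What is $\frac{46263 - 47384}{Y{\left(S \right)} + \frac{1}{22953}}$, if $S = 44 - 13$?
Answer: $- \frac{25730313}{21943069} \approx -1.1726$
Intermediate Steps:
$S = 31$
$Y{\left(s \right)} = -5 + s^{2}$
$\frac{46263 - 47384}{Y{\left(S \right)} + \frac{1}{22953}} = \frac{46263 - 47384}{\left(-5 + 31^{2}\right) + \frac{1}{22953}} = - \frac{1121}{\left(-5 + 961\right) + \frac{1}{22953}} = - \frac{1121}{956 + \frac{1}{22953}} = - \frac{1121}{\frac{21943069}{22953}} = \left(-1121\right) \frac{22953}{21943069} = - \frac{25730313}{21943069}$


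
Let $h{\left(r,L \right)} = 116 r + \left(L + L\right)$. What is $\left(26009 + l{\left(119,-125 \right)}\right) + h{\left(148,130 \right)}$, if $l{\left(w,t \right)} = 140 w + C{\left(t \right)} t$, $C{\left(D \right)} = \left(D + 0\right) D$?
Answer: $-1893028$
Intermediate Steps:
$h{\left(r,L \right)} = 2 L + 116 r$ ($h{\left(r,L \right)} = 116 r + 2 L = 2 L + 116 r$)
$C{\left(D \right)} = D^{2}$ ($C{\left(D \right)} = D D = D^{2}$)
$l{\left(w,t \right)} = t^{3} + 140 w$ ($l{\left(w,t \right)} = 140 w + t^{2} t = 140 w + t^{3} = t^{3} + 140 w$)
$\left(26009 + l{\left(119,-125 \right)}\right) + h{\left(148,130 \right)} = \left(26009 + \left(\left(-125\right)^{3} + 140 \cdot 119\right)\right) + \left(2 \cdot 130 + 116 \cdot 148\right) = \left(26009 + \left(-1953125 + 16660\right)\right) + \left(260 + 17168\right) = \left(26009 - 1936465\right) + 17428 = -1910456 + 17428 = -1893028$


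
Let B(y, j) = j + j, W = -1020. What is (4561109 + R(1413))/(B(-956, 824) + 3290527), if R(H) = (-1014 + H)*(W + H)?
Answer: 4717916/3292175 ≈ 1.4331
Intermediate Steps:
B(y, j) = 2*j
R(H) = (-1020 + H)*(-1014 + H) (R(H) = (-1014 + H)*(-1020 + H) = (-1020 + H)*(-1014 + H))
(4561109 + R(1413))/(B(-956, 824) + 3290527) = (4561109 + (1034280 + 1413² - 2034*1413))/(2*824 + 3290527) = (4561109 + (1034280 + 1996569 - 2874042))/(1648 + 3290527) = (4561109 + 156807)/3292175 = 4717916*(1/3292175) = 4717916/3292175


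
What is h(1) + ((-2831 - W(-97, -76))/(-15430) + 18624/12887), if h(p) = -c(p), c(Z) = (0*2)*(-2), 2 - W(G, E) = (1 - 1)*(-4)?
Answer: 323877191/198846410 ≈ 1.6288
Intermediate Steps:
W(G, E) = 2 (W(G, E) = 2 - (1 - 1)*(-4) = 2 - 0*(-4) = 2 - 1*0 = 2 + 0 = 2)
c(Z) = 0 (c(Z) = 0*(-2) = 0)
h(p) = 0 (h(p) = -1*0 = 0)
h(1) + ((-2831 - W(-97, -76))/(-15430) + 18624/12887) = 0 + ((-2831 - 1*2)/(-15430) + 18624/12887) = 0 + ((-2831 - 2)*(-1/15430) + 18624*(1/12887)) = 0 + (-2833*(-1/15430) + 18624/12887) = 0 + (2833/15430 + 18624/12887) = 0 + 323877191/198846410 = 323877191/198846410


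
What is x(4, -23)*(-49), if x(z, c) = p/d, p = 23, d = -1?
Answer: 1127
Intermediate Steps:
x(z, c) = -23 (x(z, c) = 23/(-1) = 23*(-1) = -23)
x(4, -23)*(-49) = -23*(-49) = 1127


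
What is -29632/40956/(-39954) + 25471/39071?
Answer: 5210097754897/7991758276713 ≈ 0.65193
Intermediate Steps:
-29632/40956/(-39954) + 25471/39071 = -29632*1/40956*(-1/39954) + 25471*(1/39071) = -7408/10239*(-1/39954) + 25471/39071 = 3704/204544503 + 25471/39071 = 5210097754897/7991758276713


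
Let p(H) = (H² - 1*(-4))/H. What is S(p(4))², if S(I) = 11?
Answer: 121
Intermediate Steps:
p(H) = (4 + H²)/H (p(H) = (H² + 4)/H = (4 + H²)/H)
S(p(4))² = 11² = 121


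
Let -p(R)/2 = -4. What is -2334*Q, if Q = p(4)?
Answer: -18672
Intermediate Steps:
p(R) = 8 (p(R) = -2*(-4) = 8)
Q = 8
-2334*Q = -2334*8 = -18672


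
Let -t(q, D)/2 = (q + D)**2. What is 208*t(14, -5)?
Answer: -33696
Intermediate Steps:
t(q, D) = -2*(D + q)**2 (t(q, D) = -2*(q + D)**2 = -2*(D + q)**2)
208*t(14, -5) = 208*(-2*(-5 + 14)**2) = 208*(-2*9**2) = 208*(-2*81) = 208*(-162) = -33696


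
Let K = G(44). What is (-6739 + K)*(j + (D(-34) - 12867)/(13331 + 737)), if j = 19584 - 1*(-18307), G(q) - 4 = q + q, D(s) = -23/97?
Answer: -171840433900679/682298 ≈ -2.5186e+8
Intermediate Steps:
D(s) = -23/97 (D(s) = -23*1/97 = -23/97)
G(q) = 4 + 2*q (G(q) = 4 + (q + q) = 4 + 2*q)
K = 92 (K = 4 + 2*44 = 4 + 88 = 92)
j = 37891 (j = 19584 + 18307 = 37891)
(-6739 + K)*(j + (D(-34) - 12867)/(13331 + 737)) = (-6739 + 92)*(37891 + (-23/97 - 12867)/(13331 + 737)) = -6647*(37891 - 1248122/97/14068) = -6647*(37891 - 1248122/97*1/14068) = -6647*(37891 - 624061/682298) = -6647*25852329457/682298 = -171840433900679/682298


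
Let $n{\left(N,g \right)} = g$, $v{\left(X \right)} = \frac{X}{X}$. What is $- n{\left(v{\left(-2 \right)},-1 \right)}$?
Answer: $1$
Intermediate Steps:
$v{\left(X \right)} = 1$
$- n{\left(v{\left(-2 \right)},-1 \right)} = \left(-1\right) \left(-1\right) = 1$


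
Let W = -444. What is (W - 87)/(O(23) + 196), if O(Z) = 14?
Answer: -177/70 ≈ -2.5286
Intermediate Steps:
(W - 87)/(O(23) + 196) = (-444 - 87)/(14 + 196) = -531/210 = -531*1/210 = -177/70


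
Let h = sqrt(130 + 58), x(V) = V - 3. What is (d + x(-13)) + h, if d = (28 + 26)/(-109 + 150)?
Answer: -602/41 + 2*sqrt(47) ≈ -0.97162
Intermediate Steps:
x(V) = -3 + V
h = 2*sqrt(47) (h = sqrt(188) = 2*sqrt(47) ≈ 13.711)
d = 54/41 ≈ 1.3171
(d + x(-13)) + h = (54/41 + (-3 - 13)) + 2*sqrt(47) = (54/41 - 16) + 2*sqrt(47) = -602/41 + 2*sqrt(47)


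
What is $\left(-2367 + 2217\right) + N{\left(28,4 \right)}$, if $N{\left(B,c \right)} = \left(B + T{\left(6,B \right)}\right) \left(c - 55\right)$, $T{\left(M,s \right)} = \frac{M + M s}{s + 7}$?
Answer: $- \frac{64104}{35} \approx -1831.5$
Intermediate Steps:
$T{\left(M,s \right)} = \frac{M + M s}{7 + s}$
$N{\left(B,c \right)} = \left(-55 + c\right) \left(B + \frac{6 \left(1 + B\right)}{7 + B}\right)$ ($N{\left(B,c \right)} = \left(B + \frac{6 \left(1 + B\right)}{7 + B}\right) \left(c - 55\right) = \left(B + \frac{6 \left(1 + B\right)}{7 + B}\right) \left(-55 + c\right) = \left(-55 + c\right) \left(B + \frac{6 \left(1 + B\right)}{7 + B}\right)$)
$\left(-2367 + 2217\right) + N{\left(28,4 \right)} = \left(-2367 + 2217\right) + \frac{-330 - 9240 + 6 \cdot 4 \left(1 + 28\right) + 28 \left(-55 + 4\right) \left(7 + 28\right)}{7 + 28} = -150 + \frac{-330 - 9240 + 6 \cdot 4 \cdot 29 + 28 \left(-51\right) 35}{35} = -150 + \frac{-330 - 9240 + 696 - 49980}{35} = -150 + \frac{1}{35} \left(-58854\right) = -150 - \frac{58854}{35} = - \frac{64104}{35}$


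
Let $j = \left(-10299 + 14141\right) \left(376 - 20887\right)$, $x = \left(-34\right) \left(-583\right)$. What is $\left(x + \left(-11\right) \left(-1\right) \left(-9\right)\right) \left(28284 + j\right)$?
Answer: $-1553678891094$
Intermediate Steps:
$x = 19822$
$j = -78803262$ ($j = 3842 \left(-20511\right) = -78803262$)
$\left(x + \left(-11\right) \left(-1\right) \left(-9\right)\right) \left(28284 + j\right) = \left(19822 + \left(-11\right) \left(-1\right) \left(-9\right)\right) \left(28284 - 78803262\right) = \left(19822 + 11 \left(-9\right)\right) \left(-78774978\right) = \left(19822 - 99\right) \left(-78774978\right) = 19723 \left(-78774978\right) = -1553678891094$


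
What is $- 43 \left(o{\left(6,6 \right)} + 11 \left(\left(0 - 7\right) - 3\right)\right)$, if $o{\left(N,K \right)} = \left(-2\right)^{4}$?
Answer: $4042$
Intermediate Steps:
$o{\left(N,K \right)} = 16$
$- 43 \left(o{\left(6,6 \right)} + 11 \left(\left(0 - 7\right) - 3\right)\right) = - 43 \left(16 + 11 \left(\left(0 - 7\right) - 3\right)\right) = - 43 \left(16 + 11 \left(-7 - 3\right)\right) = - 43 \left(16 + 11 \left(-10\right)\right) = - 43 \left(16 - 110\right) = \left(-43\right) \left(-94\right) = 4042$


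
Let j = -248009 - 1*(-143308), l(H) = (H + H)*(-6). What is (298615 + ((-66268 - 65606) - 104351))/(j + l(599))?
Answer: -62390/111889 ≈ -0.55761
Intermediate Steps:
l(H) = -12*H (l(H) = (2*H)*(-6) = -12*H)
j = -104701 (j = -248009 + 143308 = -104701)
(298615 + ((-66268 - 65606) - 104351))/(j + l(599)) = (298615 + ((-66268 - 65606) - 104351))/(-104701 - 12*599) = (298615 + (-131874 - 104351))/(-104701 - 7188) = (298615 - 236225)/(-111889) = 62390*(-1/111889) = -62390/111889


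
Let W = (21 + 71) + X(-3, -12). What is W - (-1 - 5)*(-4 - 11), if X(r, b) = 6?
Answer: 8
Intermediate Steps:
W = 98 (W = (21 + 71) + 6 = 92 + 6 = 98)
W - (-1 - 5)*(-4 - 11) = 98 - (-1 - 5)*(-4 - 11) = 98 - (-6)*(-15) = 98 - 1*90 = 98 - 90 = 8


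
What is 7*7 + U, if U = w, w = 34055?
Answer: 34104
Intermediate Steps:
U = 34055
7*7 + U = 7*7 + 34055 = 49 + 34055 = 34104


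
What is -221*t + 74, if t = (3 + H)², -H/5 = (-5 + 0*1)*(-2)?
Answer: -488115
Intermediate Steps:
H = -50 (H = -5*(-5 + 0*1)*(-2) = -5*(-5 + 0)*(-2) = -(-25)*(-2) = -5*10 = -50)
t = 2209 (t = (3 - 50)² = (-47)² = 2209)
-221*t + 74 = -221*2209 + 74 = -488189 + 74 = -488115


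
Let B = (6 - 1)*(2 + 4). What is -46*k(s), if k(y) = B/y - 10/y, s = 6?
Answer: -460/3 ≈ -153.33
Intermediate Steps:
B = 30 (B = 5*6 = 30)
k(y) = 20/y (k(y) = 30/y - 10/y = 20/y)
-46*k(s) = -920/6 = -46*10/3 = -460/3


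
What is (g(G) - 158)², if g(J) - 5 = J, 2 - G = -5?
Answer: 21316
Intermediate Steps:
G = 7 (G = 2 - 1*(-5) = 2 + 5 = 7)
g(J) = 5 + J
(g(G) - 158)² = ((5 + 7) - 158)² = (12 - 158)² = (-146)² = 21316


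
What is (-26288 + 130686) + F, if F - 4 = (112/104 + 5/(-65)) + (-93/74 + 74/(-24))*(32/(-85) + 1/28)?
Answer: 110326300957/1056720 ≈ 1.0440e+5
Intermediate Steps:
F = 6846397/1056720 (F = 4 + ((112/104 + 5/(-65)) + (-93/74 + 74/(-24))*(32/(-85) + 1/28)) = 4 + ((112*(1/104) + 5*(-1/65)) + (-93*1/74 + 74*(-1/24))*(32*(-1/85) + 1*(1/28))) = 4 + ((14/13 - 1/13) + (-93/74 - 37/12)*(-32/85 + 1/28)) = 4 + (1 - 1927/444*(-811/2380)) = 4 + (1 + 1562797/1056720) = 4 + 2619517/1056720 = 6846397/1056720 ≈ 6.4789)
(-26288 + 130686) + F = (-26288 + 130686) + 6846397/1056720 = 104398 + 6846397/1056720 = 110326300957/1056720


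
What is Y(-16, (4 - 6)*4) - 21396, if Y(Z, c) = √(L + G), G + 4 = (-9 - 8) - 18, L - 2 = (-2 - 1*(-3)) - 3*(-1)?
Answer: -21396 + I*√33 ≈ -21396.0 + 5.7446*I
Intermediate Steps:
L = 6 (L = 2 + ((-2 - 1*(-3)) - 3*(-1)) = 2 + ((-2 + 3) + 3) = 2 + (1 + 3) = 2 + 4 = 6)
G = -39 (G = -4 + ((-9 - 8) - 18) = -4 + (-17 - 18) = -4 - 35 = -39)
Y(Z, c) = I*√33 (Y(Z, c) = √(6 - 39) = √(-33) = I*√33)
Y(-16, (4 - 6)*4) - 21396 = I*√33 - 21396 = -21396 + I*√33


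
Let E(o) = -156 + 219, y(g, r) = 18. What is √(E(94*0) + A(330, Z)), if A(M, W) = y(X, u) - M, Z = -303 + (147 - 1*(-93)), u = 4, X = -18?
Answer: I*√249 ≈ 15.78*I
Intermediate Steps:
Z = -63 (Z = -303 + (147 + 93) = -303 + 240 = -63)
A(M, W) = 18 - M
E(o) = 63
√(E(94*0) + A(330, Z)) = √(63 + (18 - 1*330)) = √(63 + (18 - 330)) = √(63 - 312) = √(-249) = I*√249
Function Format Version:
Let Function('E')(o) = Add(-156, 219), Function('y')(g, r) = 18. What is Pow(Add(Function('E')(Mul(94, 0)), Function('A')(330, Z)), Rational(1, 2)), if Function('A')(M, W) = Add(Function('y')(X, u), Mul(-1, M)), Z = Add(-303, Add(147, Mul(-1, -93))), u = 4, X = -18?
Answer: Mul(I, Pow(249, Rational(1, 2))) ≈ Mul(15.780, I)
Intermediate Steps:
Z = -63 (Z = Add(-303, Add(147, 93)) = Add(-303, 240) = -63)
Function('A')(M, W) = Add(18, Mul(-1, M))
Function('E')(o) = 63
Pow(Add(Function('E')(Mul(94, 0)), Function('A')(330, Z)), Rational(1, 2)) = Pow(Add(63, Add(18, Mul(-1, 330))), Rational(1, 2)) = Pow(Add(63, Add(18, -330)), Rational(1, 2)) = Pow(Add(63, -312), Rational(1, 2)) = Pow(-249, Rational(1, 2)) = Mul(I, Pow(249, Rational(1, 2)))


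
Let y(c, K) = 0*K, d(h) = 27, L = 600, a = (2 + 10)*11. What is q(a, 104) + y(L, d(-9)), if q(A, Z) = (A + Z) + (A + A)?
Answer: 500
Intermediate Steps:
a = 132 (a = 12*11 = 132)
q(A, Z) = Z + 3*A (q(A, Z) = (A + Z) + 2*A = Z + 3*A)
y(c, K) = 0
q(a, 104) + y(L, d(-9)) = (104 + 3*132) + 0 = (104 + 396) + 0 = 500 + 0 = 500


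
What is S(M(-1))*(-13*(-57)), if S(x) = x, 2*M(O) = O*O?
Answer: 741/2 ≈ 370.50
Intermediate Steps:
M(O) = O²/2 (M(O) = (O*O)/2 = O²/2)
S(M(-1))*(-13*(-57)) = ((½)*(-1)²)*(-13*(-57)) = ((½)*1)*741 = (½)*741 = 741/2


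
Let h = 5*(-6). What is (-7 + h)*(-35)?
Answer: 1295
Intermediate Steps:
h = -30
(-7 + h)*(-35) = (-7 - 30)*(-35) = -37*(-35) = 1295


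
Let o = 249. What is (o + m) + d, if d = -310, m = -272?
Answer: -333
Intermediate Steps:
(o + m) + d = (249 - 272) - 310 = -23 - 310 = -333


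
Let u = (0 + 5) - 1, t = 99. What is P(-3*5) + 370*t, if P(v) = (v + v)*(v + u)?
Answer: 36960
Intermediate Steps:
u = 4 (u = 5 - 1 = 4)
P(v) = 2*v*(4 + v) (P(v) = (v + v)*(v + 4) = (2*v)*(4 + v) = 2*v*(4 + v))
P(-3*5) + 370*t = 2*(-3*5)*(4 - 3*5) + 370*99 = 2*(-15)*(4 - 15) + 36630 = 2*(-15)*(-11) + 36630 = 330 + 36630 = 36960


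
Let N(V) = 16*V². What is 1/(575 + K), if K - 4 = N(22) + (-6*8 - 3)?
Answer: 1/8272 ≈ 0.00012089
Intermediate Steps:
K = 7697 (K = 4 + (16*22² + (-6*8 - 3)) = 4 + (16*484 + (-48 - 3)) = 4 + (7744 - 51) = 4 + 7693 = 7697)
1/(575 + K) = 1/(575 + 7697) = 1/8272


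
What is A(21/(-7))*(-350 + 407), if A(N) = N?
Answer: -171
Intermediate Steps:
A(21/(-7))*(-350 + 407) = (21/(-7))*(-350 + 407) = (21*(-⅐))*57 = -3*57 = -171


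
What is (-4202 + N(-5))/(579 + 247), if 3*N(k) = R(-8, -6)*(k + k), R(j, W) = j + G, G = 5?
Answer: -2096/413 ≈ -5.0751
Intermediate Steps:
R(j, W) = 5 + j (R(j, W) = j + 5 = 5 + j)
N(k) = -2*k (N(k) = ((5 - 8)*(k + k))/3 = (-6*k)/3 = -2*k)
(-4202 + N(-5))/(579 + 247) = (-4202 - 2*(-5))/(579 + 247) = (-4202 + 10)/826 = -4192*1/826 = -2096/413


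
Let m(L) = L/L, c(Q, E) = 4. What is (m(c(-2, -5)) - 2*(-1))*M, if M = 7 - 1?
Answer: 18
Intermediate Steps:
m(L) = 1
M = 6
(m(c(-2, -5)) - 2*(-1))*M = (1 - 2*(-1))*6 = (1 + 2)*6 = 3*6 = 18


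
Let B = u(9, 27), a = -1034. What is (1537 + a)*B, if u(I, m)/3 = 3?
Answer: 4527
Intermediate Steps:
u(I, m) = 9 (u(I, m) = 3*3 = 9)
B = 9
(1537 + a)*B = (1537 - 1034)*9 = 503*9 = 4527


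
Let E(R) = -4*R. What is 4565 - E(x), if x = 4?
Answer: 4581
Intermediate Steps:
4565 - E(x) = 4565 - (-4)*4 = 4565 - 1*(-16) = 4565 + 16 = 4581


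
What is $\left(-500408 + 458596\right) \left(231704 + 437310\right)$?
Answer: $-27972813368$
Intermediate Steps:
$\left(-500408 + 458596\right) \left(231704 + 437310\right) = \left(-41812\right) 669014 = -27972813368$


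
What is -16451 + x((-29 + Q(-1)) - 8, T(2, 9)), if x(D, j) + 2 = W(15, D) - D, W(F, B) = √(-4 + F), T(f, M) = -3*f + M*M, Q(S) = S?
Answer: -16415 + √11 ≈ -16412.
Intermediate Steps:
T(f, M) = M² - 3*f (T(f, M) = -3*f + M² = M² - 3*f)
x(D, j) = -2 + √11 - D (x(D, j) = -2 + (√(-4 + 15) - D) = -2 + (√11 - D) = -2 + √11 - D)
-16451 + x((-29 + Q(-1)) - 8, T(2, 9)) = -16451 + (-2 + √11 - ((-29 - 1) - 8)) = -16451 + (-2 + √11 - (-30 - 8)) = -16451 + (-2 + √11 - 1*(-38)) = -16451 + (-2 + √11 + 38) = -16451 + (36 + √11) = -16415 + √11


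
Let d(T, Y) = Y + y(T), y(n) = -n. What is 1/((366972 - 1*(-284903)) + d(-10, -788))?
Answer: 1/651097 ≈ 1.5359e-6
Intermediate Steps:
d(T, Y) = Y - T
1/((366972 - 1*(-284903)) + d(-10, -788)) = 1/((366972 - 1*(-284903)) + (-788 - 1*(-10))) = 1/((366972 + 284903) + (-788 + 10)) = 1/(651875 - 778) = 1/651097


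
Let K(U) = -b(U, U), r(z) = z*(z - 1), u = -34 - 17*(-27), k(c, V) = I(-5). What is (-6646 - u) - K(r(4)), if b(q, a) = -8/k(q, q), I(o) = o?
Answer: -35347/5 ≈ -7069.4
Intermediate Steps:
k(c, V) = -5
b(q, a) = 8/5 (b(q, a) = -8/(-5) = -8*(-⅕) = 8/5)
u = 425 (u = -34 + 459 = 425)
r(z) = z*(-1 + z)
K(U) = -8/5 (K(U) = -1*8/5 = -8/5)
(-6646 - u) - K(r(4)) = (-6646 - 1*425) - 1*(-8/5) = (-6646 - 425) + 8/5 = -7071 + 8/5 = -35347/5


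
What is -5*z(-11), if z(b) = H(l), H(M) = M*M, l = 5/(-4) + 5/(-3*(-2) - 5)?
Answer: -1125/16 ≈ -70.313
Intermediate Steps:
l = 15/4 (l = 5*(-1/4) + 5/(6 - 5) = -5/4 + 5/1 = -5/4 + 5*1 = -5/4 + 5 = 15/4 ≈ 3.7500)
H(M) = M**2
z(b) = 225/16 (z(b) = (15/4)**2 = 225/16)
-5*z(-11) = -5*225/16 = -1125/16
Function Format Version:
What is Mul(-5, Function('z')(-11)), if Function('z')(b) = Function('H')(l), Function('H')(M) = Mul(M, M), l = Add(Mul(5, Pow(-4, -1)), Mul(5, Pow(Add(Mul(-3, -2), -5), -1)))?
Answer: Rational(-1125, 16) ≈ -70.313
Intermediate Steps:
l = Rational(15, 4) (l = Add(Mul(5, Rational(-1, 4)), Mul(5, Pow(Add(6, -5), -1))) = Add(Rational(-5, 4), Mul(5, Pow(1, -1))) = Add(Rational(-5, 4), Mul(5, 1)) = Add(Rational(-5, 4), 5) = Rational(15, 4) ≈ 3.7500)
Function('H')(M) = Pow(M, 2)
Function('z')(b) = Rational(225, 16) (Function('z')(b) = Pow(Rational(15, 4), 2) = Rational(225, 16))
Mul(-5, Function('z')(-11)) = Mul(-5, Rational(225, 16)) = Rational(-1125, 16)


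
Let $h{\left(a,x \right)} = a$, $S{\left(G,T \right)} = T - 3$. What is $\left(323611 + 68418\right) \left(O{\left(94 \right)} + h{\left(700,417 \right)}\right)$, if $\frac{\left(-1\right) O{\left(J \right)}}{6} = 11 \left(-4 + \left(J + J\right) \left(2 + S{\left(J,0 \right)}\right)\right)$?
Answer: $5242211788$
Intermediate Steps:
$S{\left(G,T \right)} = -3 + T$
$O{\left(J \right)} = 264 + 132 J$ ($O{\left(J \right)} = - 6 \cdot 11 \left(-4 + \left(J + J\right) \left(2 + \left(-3 + 0\right)\right)\right) = - 6 \cdot 11 \left(-4 + 2 J \left(2 - 3\right)\right) = - 6 \cdot 11 \left(-4 + 2 J \left(-1\right)\right) = - 6 \cdot 11 \left(-4 - 2 J\right) = - 6 \left(-44 - 22 J\right) = 264 + 132 J$)
$\left(323611 + 68418\right) \left(O{\left(94 \right)} + h{\left(700,417 \right)}\right) = \left(323611 + 68418\right) \left(\left(264 + 132 \cdot 94\right) + 700\right) = 392029 \left(\left(264 + 12408\right) + 700\right) = 392029 \left(12672 + 700\right) = 392029 \cdot 13372 = 5242211788$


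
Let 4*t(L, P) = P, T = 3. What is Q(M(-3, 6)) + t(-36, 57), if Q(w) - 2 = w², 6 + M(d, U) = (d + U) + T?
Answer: 65/4 ≈ 16.250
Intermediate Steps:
M(d, U) = -3 + U + d (M(d, U) = -6 + ((d + U) + 3) = -6 + ((U + d) + 3) = -6 + (3 + U + d) = -3 + U + d)
t(L, P) = P/4
Q(w) = 2 + w²
Q(M(-3, 6)) + t(-36, 57) = (2 + (-3 + 6 - 3)²) + (¼)*57 = (2 + 0²) + 57/4 = (2 + 0) + 57/4 = 2 + 57/4 = 65/4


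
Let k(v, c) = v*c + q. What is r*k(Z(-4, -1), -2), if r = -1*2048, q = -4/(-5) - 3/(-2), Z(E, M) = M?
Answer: -44032/5 ≈ -8806.4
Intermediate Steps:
q = 23/10 (q = -4*(-1/5) - 3*(-1/2) = 4/5 + 3/2 = 23/10 ≈ 2.3000)
k(v, c) = 23/10 + c*v (k(v, c) = v*c + 23/10 = c*v + 23/10 = 23/10 + c*v)
r = -2048
r*k(Z(-4, -1), -2) = -2048*(23/10 - 2*(-1)) = -2048*(23/10 + 2) = -2048*43/10 = -44032/5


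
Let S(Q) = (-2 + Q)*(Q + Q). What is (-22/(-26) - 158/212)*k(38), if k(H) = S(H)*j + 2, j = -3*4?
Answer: -2281685/689 ≈ -3311.6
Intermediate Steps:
S(Q) = 2*Q*(-2 + Q) (S(Q) = (-2 + Q)*(2*Q) = 2*Q*(-2 + Q))
j = -12
k(H) = 2 - 24*H*(-2 + H) (k(H) = (2*H*(-2 + H))*(-12) + 2 = -24*H*(-2 + H) + 2 = 2 - 24*H*(-2 + H))
(-22/(-26) - 158/212)*k(38) = (-22/(-26) - 158/212)*(2 - 24*38*(-2 + 38)) = (-22*(-1/26) - 158*1/212)*(2 - 24*38*36) = (11/13 - 79/106)*(2 - 32832) = (139/1378)*(-32830) = -2281685/689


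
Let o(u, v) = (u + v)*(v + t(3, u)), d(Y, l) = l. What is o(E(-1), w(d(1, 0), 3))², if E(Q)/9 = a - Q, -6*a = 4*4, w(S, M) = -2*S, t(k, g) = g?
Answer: 50625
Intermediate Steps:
a = -8/3 (a = -2*4/3 = -⅙*16 = -8/3 ≈ -2.6667)
E(Q) = -24 - 9*Q (E(Q) = 9*(-8/3 - Q) = -24 - 9*Q)
o(u, v) = (u + v)² (o(u, v) = (u + v)*(v + u) = (u + v)*(u + v) = (u + v)²)
o(E(-1), w(d(1, 0), 3))² = ((-24 - 9*(-1))² + (-2*0)² + 2*(-24 - 9*(-1))*(-2*0))² = ((-24 + 9)² + 0² + 2*(-24 + 9)*0)² = ((-15)² + 0 + 2*(-15)*0)² = (225 + 0 + 0)² = 225² = 50625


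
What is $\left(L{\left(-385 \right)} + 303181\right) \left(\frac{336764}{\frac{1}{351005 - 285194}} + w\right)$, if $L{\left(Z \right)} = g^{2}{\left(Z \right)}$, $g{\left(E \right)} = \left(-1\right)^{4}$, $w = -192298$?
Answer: $6719296331879692$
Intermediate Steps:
$g{\left(E \right)} = 1$
$L{\left(Z \right)} = 1$ ($L{\left(Z \right)} = 1^{2} = 1$)
$\left(L{\left(-385 \right)} + 303181\right) \left(\frac{336764}{\frac{1}{351005 - 285194}} + w\right) = \left(1 + 303181\right) \left(\frac{336764}{\frac{1}{351005 - 285194}} - 192298\right) = 303182 \left(\frac{336764}{\frac{1}{65811}} - 192298\right) = 303182 \left(336764 \frac{1}{\frac{1}{65811}} - 192298\right) = 303182 \left(336764 \cdot 65811 - 192298\right) = 303182 \left(22162775604 - 192298\right) = 303182 \cdot 22162583306 = 6719296331879692$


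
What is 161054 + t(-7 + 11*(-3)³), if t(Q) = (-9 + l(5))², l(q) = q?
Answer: 161070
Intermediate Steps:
t(Q) = 16 (t(Q) = (-9 + 5)² = (-4)² = 16)
161054 + t(-7 + 11*(-3)³) = 161054 + 16 = 161070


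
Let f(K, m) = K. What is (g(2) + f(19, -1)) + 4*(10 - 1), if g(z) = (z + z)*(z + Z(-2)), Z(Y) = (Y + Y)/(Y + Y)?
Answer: 67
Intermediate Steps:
Z(Y) = 1 (Z(Y) = (2*Y)/((2*Y)) = (2*Y)*(1/(2*Y)) = 1)
g(z) = 2*z*(1 + z) (g(z) = (z + z)*(z + 1) = (2*z)*(1 + z) = 2*z*(1 + z))
(g(2) + f(19, -1)) + 4*(10 - 1) = (2*2*(1 + 2) + 19) + 4*(10 - 1) = (2*2*3 + 19) + 4*9 = (12 + 19) + 36 = 31 + 36 = 67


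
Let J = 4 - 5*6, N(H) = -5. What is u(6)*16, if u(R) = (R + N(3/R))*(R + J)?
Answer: -320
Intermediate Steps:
J = -26 (J = 4 - 1*30 = 4 - 30 = -26)
u(R) = (-26 + R)*(-5 + R) (u(R) = (R - 5)*(R - 26) = (-5 + R)*(-26 + R) = (-26 + R)*(-5 + R))
u(6)*16 = (130 + 6² - 31*6)*16 = (130 + 36 - 186)*16 = -20*16 = -320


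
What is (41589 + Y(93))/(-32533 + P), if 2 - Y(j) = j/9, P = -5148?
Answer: -124742/113043 ≈ -1.1035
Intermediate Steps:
Y(j) = 2 - j/9
(41589 + Y(93))/(-32533 + P) = (41589 + (2 - 1/9*93))/(-32533 - 5148) = (41589 + (2 - 31/3))/(-37681) = (41589 - 25/3)*(-1/37681) = (124742/3)*(-1/37681) = -124742/113043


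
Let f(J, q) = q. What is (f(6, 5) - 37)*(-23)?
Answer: 736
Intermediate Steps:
(f(6, 5) - 37)*(-23) = (5 - 37)*(-23) = -32*(-23) = 736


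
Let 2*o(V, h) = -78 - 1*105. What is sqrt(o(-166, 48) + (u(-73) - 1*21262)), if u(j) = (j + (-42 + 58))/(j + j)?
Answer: I*sqrt(113790721)/73 ≈ 146.13*I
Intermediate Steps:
o(V, h) = -183/2 (o(V, h) = (-78 - 1*105)/2 = (-78 - 105)/2 = (1/2)*(-183) = -183/2)
u(j) = (16 + j)/(2*j) (u(j) = (j + 16)/((2*j)) = (16 + j)*(1/(2*j)) = (16 + j)/(2*j))
sqrt(o(-166, 48) + (u(-73) - 1*21262)) = sqrt(-183/2 + ((1/2)*(16 - 73)/(-73) - 1*21262)) = sqrt(-183/2 + ((1/2)*(-1/73)*(-57) - 21262)) = sqrt(-183/2 + (57/146 - 21262)) = sqrt(-183/2 - 3104195/146) = sqrt(-1558777/73) = I*sqrt(113790721)/73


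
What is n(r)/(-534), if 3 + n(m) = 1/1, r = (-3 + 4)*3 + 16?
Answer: 1/267 ≈ 0.0037453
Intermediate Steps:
r = 19 (r = 1*3 + 16 = 3 + 16 = 19)
n(m) = -2 (n(m) = -3 + 1/1 = -3 + 1 = -2)
n(r)/(-534) = -2/(-534) = -2*(-1/534) = 1/267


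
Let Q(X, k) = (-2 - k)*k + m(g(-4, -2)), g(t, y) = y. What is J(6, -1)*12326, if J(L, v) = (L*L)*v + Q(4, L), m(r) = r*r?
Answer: -986080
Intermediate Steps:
m(r) = r²
Q(X, k) = 4 + k*(-2 - k) (Q(X, k) = (-2 - k)*k + (-2)² = k*(-2 - k) + 4 = 4 + k*(-2 - k))
J(L, v) = 4 - L² - 2*L + v*L² (J(L, v) = (L*L)*v + (4 - L² - 2*L) = L²*v + (4 - L² - 2*L) = v*L² + (4 - L² - 2*L) = 4 - L² - 2*L + v*L²)
J(6, -1)*12326 = (4 - 1*6² - 2*6 - 1*6²)*12326 = (4 - 1*36 - 12 - 1*36)*12326 = (4 - 36 - 12 - 36)*12326 = -80*12326 = -986080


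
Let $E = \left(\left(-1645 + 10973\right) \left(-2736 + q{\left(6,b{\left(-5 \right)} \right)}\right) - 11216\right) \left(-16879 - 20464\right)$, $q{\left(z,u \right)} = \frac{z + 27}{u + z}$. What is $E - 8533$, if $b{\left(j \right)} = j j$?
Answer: $\frac{29545912782837}{31} \approx 9.5309 \cdot 10^{11}$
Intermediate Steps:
$b{\left(j \right)} = j^{2}$
$q{\left(z,u \right)} = \frac{27 + z}{u + z}$
$E = \frac{29545913047360}{31}$ ($E = \left(\left(-1645 + 10973\right) \left(-2736 + \frac{27 + 6}{\left(-5\right)^{2} + 6}\right) - 11216\right) \left(-16879 - 20464\right) = \left(9328 \left(-2736 + \frac{1}{25 + 6} \cdot 33\right) - 11216\right) \left(-37343\right) = \left(9328 \left(-2736 + \frac{1}{31} \cdot 33\right) - 11216\right) \left(-37343\right) = \left(9328 \left(-2736 + \frac{33}{31}\right) - 11216\right) \left(-37343\right) = \left(9328 \left(- \frac{84783}{31}\right) - 11216\right) \left(-37343\right) = \left(- \frac{790855824}{31} - 11216\right) \left(-37343\right) = \left(- \frac{791203520}{31}\right) \left(-37343\right) = \frac{29545913047360}{31} \approx 9.5309 \cdot 10^{11}$)
$E - 8533 = \frac{29545913047360}{31} - 8533 = \frac{29545912782837}{31}$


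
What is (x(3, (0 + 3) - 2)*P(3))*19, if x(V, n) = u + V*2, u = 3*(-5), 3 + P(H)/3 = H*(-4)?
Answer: 7695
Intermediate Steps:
P(H) = -9 - 12*H (P(H) = -9 + 3*(H*(-4)) = -9 + 3*(-4*H) = -9 - 12*H)
u = -15
x(V, n) = -15 + 2*V (x(V, n) = -15 + V*2 = -15 + 2*V)
(x(3, (0 + 3) - 2)*P(3))*19 = ((-15 + 2*3)*(-9 - 12*3))*19 = ((-15 + 6)*(-9 - 36))*19 = -9*(-45)*19 = 405*19 = 7695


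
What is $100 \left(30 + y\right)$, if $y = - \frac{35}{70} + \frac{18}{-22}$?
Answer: $\frac{31550}{11} \approx 2868.2$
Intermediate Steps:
$y = - \frac{29}{22}$ ($y = \left(-35\right) \frac{1}{70} + 18 \left(- \frac{1}{22}\right) = - \frac{1}{2} - \frac{9}{11} = - \frac{29}{22} \approx -1.3182$)
$100 \left(30 + y\right) = 100 \left(30 - \frac{29}{22}\right) = 100 \cdot \frac{631}{22} = \frac{31550}{11}$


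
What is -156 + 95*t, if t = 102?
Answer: 9534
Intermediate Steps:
-156 + 95*t = -156 + 95*102 = -156 + 9690 = 9534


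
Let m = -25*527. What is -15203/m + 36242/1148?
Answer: 247470697/7562450 ≈ 32.724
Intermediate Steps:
m = -13175
-15203/m + 36242/1148 = -15203/(-13175) + 36242/1148 = -15203*(-1/13175) + 36242*(1/1148) = 15203/13175 + 18121/574 = 247470697/7562450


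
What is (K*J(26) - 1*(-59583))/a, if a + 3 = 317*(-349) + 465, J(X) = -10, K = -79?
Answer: -60373/110171 ≈ -0.54799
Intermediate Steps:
a = -110171 (a = -3 + (317*(-349) + 465) = -3 + (-110633 + 465) = -3 - 110168 = -110171)
(K*J(26) - 1*(-59583))/a = (-79*(-10) - 1*(-59583))/(-110171) = (790 + 59583)*(-1/110171) = 60373*(-1/110171) = -60373/110171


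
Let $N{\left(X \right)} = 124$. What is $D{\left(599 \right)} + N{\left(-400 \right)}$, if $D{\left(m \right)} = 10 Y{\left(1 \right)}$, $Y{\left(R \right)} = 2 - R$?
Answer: $134$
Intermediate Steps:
$D{\left(m \right)} = 10$ ($D{\left(m \right)} = 10 \left(2 - 1\right) = 10 \cdot 1 = 10$)
$D{\left(599 \right)} + N{\left(-400 \right)} = 10 + 124 = 134$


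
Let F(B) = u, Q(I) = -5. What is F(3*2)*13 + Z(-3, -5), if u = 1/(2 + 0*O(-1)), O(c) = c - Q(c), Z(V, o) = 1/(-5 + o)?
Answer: 32/5 ≈ 6.4000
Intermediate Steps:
O(c) = 5 + c (O(c) = c - 1*(-5) = c + 5 = 5 + c)
u = ½ (u = 1/(2 + 0*(5 - 1)) = 1/(2 + 0*4) = 1/(2 + 0) = 1/2 = ½ ≈ 0.50000)
F(B) = ½
F(3*2)*13 + Z(-3, -5) = (½)*13 + 1/(-5 - 5) = 13/2 + 1/(-10) = 13/2 - ⅒ = 32/5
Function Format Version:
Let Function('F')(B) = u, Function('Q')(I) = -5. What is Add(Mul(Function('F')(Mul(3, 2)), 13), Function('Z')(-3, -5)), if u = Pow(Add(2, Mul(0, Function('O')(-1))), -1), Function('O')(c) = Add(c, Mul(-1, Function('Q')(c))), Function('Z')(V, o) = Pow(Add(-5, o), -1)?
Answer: Rational(32, 5) ≈ 6.4000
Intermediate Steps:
Function('O')(c) = Add(5, c) (Function('O')(c) = Add(c, Mul(-1, -5)) = Add(c, 5) = Add(5, c))
u = Rational(1, 2) (u = Pow(Add(2, Mul(0, Add(5, -1))), -1) = Pow(Add(2, Mul(0, 4)), -1) = Pow(Add(2, 0), -1) = Pow(2, -1) = Rational(1, 2) ≈ 0.50000)
Function('F')(B) = Rational(1, 2)
Add(Mul(Function('F')(Mul(3, 2)), 13), Function('Z')(-3, -5)) = Add(Mul(Rational(1, 2), 13), Pow(Add(-5, -5), -1)) = Add(Rational(13, 2), Pow(-10, -1)) = Add(Rational(13, 2), Rational(-1, 10)) = Rational(32, 5)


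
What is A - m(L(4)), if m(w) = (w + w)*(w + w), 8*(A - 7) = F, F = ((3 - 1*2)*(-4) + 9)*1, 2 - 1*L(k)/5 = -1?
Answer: -7139/8 ≈ -892.38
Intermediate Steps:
L(k) = 15 (L(k) = 10 - 5*(-1) = 10 + 5 = 15)
F = 5 (F = ((3 - 2)*(-4) + 9)*1 = (1*(-4) + 9)*1 = (-4 + 9)*1 = 5*1 = 5)
A = 61/8 (A = 7 + (⅛)*5 = 7 + 5/8 = 61/8 ≈ 7.6250)
m(w) = 4*w² (m(w) = (2*w)*(2*w) = 4*w²)
A - m(L(4)) = 61/8 - 4*15² = 61/8 - 4*225 = 61/8 - 1*900 = 61/8 - 900 = -7139/8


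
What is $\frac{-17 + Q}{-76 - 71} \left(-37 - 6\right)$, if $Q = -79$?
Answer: $- \frac{1376}{49} \approx -28.082$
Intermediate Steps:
$\frac{-17 + Q}{-76 - 71} \left(-37 - 6\right) = \frac{-17 - 79}{-76 - 71} \left(-37 - 6\right) = - \frac{96}{-147} \left(-43\right) = \left(-96\right) \left(- \frac{1}{147}\right) \left(-43\right) = \frac{32}{49} \left(-43\right) = - \frac{1376}{49}$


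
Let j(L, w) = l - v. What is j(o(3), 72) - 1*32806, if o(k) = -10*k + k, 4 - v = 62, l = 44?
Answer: -32704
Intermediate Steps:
v = -58 (v = 4 - 1*62 = 4 - 62 = -58)
o(k) = -9*k
j(L, w) = 102 (j(L, w) = 44 - 1*(-58) = 44 + 58 = 102)
j(o(3), 72) - 1*32806 = 102 - 1*32806 = 102 - 32806 = -32704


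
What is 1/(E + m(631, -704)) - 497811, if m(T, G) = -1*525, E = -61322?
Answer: -30788116918/61847 ≈ -4.9781e+5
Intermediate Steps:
m(T, G) = -525
1/(E + m(631, -704)) - 497811 = 1/(-61322 - 525) - 497811 = 1/(-61847) - 497811 = -1/61847 - 497811 = -30788116918/61847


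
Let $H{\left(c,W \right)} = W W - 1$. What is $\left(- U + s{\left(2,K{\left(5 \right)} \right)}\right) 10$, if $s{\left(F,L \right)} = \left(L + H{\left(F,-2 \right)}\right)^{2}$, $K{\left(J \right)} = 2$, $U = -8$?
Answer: $330$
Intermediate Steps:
$H{\left(c,W \right)} = -1 + W^{2}$ ($H{\left(c,W \right)} = W^{2} - 1 = -1 + W^{2}$)
$s{\left(F,L \right)} = \left(3 + L\right)^{2}$ ($s{\left(F,L \right)} = \left(L - \left(1 - \left(-2\right)^{2}\right)\right)^{2} = \left(L + \left(-1 + 4\right)\right)^{2} = \left(L + 3\right)^{2} = \left(3 + L\right)^{2}$)
$\left(- U + s{\left(2,K{\left(5 \right)} \right)}\right) 10 = \left(\left(-1\right) \left(-8\right) + \left(3 + 2\right)^{2}\right) 10 = \left(8 + 5^{2}\right) 10 = \left(8 + 25\right) 10 = 33 \cdot 10 = 330$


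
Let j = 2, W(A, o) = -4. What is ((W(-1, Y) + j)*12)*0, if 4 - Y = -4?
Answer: 0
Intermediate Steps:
Y = 8 (Y = 4 - 1*(-4) = 4 + 4 = 8)
((W(-1, Y) + j)*12)*0 = ((-4 + 2)*12)*0 = -2*12*0 = -24*0 = 0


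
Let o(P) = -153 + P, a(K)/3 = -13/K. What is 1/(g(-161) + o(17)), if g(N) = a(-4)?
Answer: -4/505 ≈ -0.0079208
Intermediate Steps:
a(K) = -39/K (a(K) = 3*(-13/K) = -39/K)
g(N) = 39/4 (g(N) = -39/(-4) = -39*(-¼) = 39/4)
1/(g(-161) + o(17)) = 1/(39/4 + (-153 + 17)) = 1/(39/4 - 136) = 1/(-505/4) = -4/505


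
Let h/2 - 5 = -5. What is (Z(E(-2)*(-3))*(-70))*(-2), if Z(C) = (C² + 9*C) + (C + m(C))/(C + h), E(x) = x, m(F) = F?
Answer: 12880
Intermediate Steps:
h = 0 (h = 10 + 2*(-5) = 10 - 10 = 0)
Z(C) = 2 + C² + 9*C (Z(C) = (C² + 9*C) + (C + C)/(C + 0) = (C² + 9*C) + (2*C)/C = (C² + 9*C) + 2 = 2 + C² + 9*C)
(Z(E(-2)*(-3))*(-70))*(-2) = ((2 + (-2*(-3))² + 9*(-2*(-3)))*(-70))*(-2) = ((2 + 6² + 9*6)*(-70))*(-2) = ((2 + 36 + 54)*(-70))*(-2) = (92*(-70))*(-2) = -6440*(-2) = 12880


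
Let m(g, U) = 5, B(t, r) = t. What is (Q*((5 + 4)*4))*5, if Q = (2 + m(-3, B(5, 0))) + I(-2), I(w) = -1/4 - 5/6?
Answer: 1065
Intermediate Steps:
I(w) = -13/12 (I(w) = -1*¼ - 5*⅙ = -¼ - ⅚ = -13/12)
Q = 71/12 (Q = (2 + 5) - 13/12 = 7 - 13/12 = 71/12 ≈ 5.9167)
(Q*((5 + 4)*4))*5 = (71*((5 + 4)*4)/12)*5 = (71*(9*4)/12)*5 = ((71/12)*36)*5 = 213*5 = 1065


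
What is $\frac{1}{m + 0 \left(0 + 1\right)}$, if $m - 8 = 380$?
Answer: $\frac{1}{388} \approx 0.0025773$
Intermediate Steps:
$m = 388$ ($m = 8 + 380 = 388$)
$\frac{1}{m + 0 \left(0 + 1\right)} = \frac{1}{388 + 0 \left(0 + 1\right)} = \frac{1}{388 + 0 \cdot 1} = \frac{1}{388 + 0} = \frac{1}{388}$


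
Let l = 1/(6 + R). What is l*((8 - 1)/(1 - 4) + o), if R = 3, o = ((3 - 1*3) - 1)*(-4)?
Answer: 5/27 ≈ 0.18519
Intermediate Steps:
o = 4 (o = ((3 - 3) - 1)*(-4) = (0 - 1)*(-4) = -1*(-4) = 4)
l = 1/9 (l = 1/(6 + 3) = 1/9 ≈ 0.11111)
l*((8 - 1)/(1 - 4) + o) = ((8 - 1)/(1 - 4) + 4)/9 = (7/(-3) + 4)/9 = (7*(-1/3) + 4)/9 = (-7/3 + 4)/9 = (1/9)*(5/3) = 5/27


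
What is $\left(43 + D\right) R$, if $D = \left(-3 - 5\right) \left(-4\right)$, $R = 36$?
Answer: $2700$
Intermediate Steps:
$D = 32$ ($D = \left(-8\right) \left(-4\right) = 32$)
$\left(43 + D\right) R = \left(43 + 32\right) 36 = 75 \cdot 36 = 2700$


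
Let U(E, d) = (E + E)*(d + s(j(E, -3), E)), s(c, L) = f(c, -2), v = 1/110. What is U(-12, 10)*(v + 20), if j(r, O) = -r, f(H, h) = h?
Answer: -211296/55 ≈ -3841.7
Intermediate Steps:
v = 1/110 ≈ 0.0090909
s(c, L) = -2
U(E, d) = 2*E*(-2 + d) (U(E, d) = (E + E)*(d - 2) = (2*E)*(-2 + d) = 2*E*(-2 + d))
U(-12, 10)*(v + 20) = (2*(-12)*(-2 + 10))*(1/110 + 20) = (2*(-12)*8)*(2201/110) = -192*2201/110 = -211296/55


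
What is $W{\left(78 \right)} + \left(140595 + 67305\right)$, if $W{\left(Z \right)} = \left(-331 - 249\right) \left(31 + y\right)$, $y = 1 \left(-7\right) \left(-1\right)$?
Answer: $185860$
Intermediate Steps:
$y = 7$ ($y = \left(-7\right) \left(-1\right) = 7$)
$W{\left(Z \right)} = -22040$ ($W{\left(Z \right)} = \left(-331 - 249\right) \left(31 + 7\right) = \left(-580\right) 38 = -22040$)
$W{\left(78 \right)} + \left(140595 + 67305\right) = -22040 + \left(140595 + 67305\right) = -22040 + 207900 = 185860$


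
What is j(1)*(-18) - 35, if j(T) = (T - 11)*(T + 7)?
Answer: 1405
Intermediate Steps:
j(T) = (-11 + T)*(7 + T)
j(1)*(-18) - 35 = (-77 + 1² - 4*1)*(-18) - 35 = (-77 + 1 - 4)*(-18) - 35 = -80*(-18) - 35 = 1440 - 35 = 1405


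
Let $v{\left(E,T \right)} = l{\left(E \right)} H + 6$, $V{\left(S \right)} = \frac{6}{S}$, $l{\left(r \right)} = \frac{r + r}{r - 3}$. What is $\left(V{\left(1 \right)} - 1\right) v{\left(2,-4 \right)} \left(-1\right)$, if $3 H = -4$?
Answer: $- \frac{170}{3} \approx -56.667$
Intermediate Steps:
$H = - \frac{4}{3}$ ($H = \frac{1}{3} \left(-4\right) = - \frac{4}{3} \approx -1.3333$)
$l{\left(r \right)} = \frac{2 r}{-3 + r}$
$v{\left(E,T \right)} = 6 - \frac{8 E}{3 \left(-3 + E\right)}$ ($v{\left(E,T \right)} = \frac{2 E}{-3 + E} \left(- \frac{4}{3}\right) + 6 = - \frac{8 E}{3 \left(-3 + E\right)} + 6 = 6 - \frac{8 E}{3 \left(-3 + E\right)}$)
$\left(V{\left(1 \right)} - 1\right) v{\left(2,-4 \right)} \left(-1\right) = \left(\frac{6}{1} - 1\right) \frac{2 \left(-27 + 5 \cdot 2\right)}{3 \left(-3 + 2\right)} \left(-1\right) = \left(6 \cdot 1 - 1\right) \frac{2 \left(-27 + 10\right)}{3 \left(-1\right)} \left(-1\right) = \left(6 - 1\right) \frac{2}{3} \left(-1\right) \left(-17\right) \left(-1\right) = 5 \cdot \frac{34}{3} \left(-1\right) = \frac{170}{3} \left(-1\right) = - \frac{170}{3}$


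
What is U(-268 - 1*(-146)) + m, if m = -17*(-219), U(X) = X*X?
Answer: 18607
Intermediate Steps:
U(X) = X²
m = 3723
U(-268 - 1*(-146)) + m = (-268 - 1*(-146))² + 3723 = (-268 + 146)² + 3723 = (-122)² + 3723 = 14884 + 3723 = 18607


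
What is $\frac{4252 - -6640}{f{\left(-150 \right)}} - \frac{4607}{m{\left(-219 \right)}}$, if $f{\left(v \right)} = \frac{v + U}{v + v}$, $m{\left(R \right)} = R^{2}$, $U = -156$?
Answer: $\frac{8706441881}{815337} \approx 10678.0$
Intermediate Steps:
$f{\left(v \right)} = \frac{-156 + v}{2 v}$ ($f{\left(v \right)} = \frac{v - 156}{v + v} = \frac{-156 + v}{2 v}$)
$\frac{4252 - -6640}{f{\left(-150 \right)}} - \frac{4607}{m{\left(-219 \right)}} = \frac{4252 - -6640}{\frac{1}{2} \frac{1}{-150} \left(-156 - 150\right)} - \frac{4607}{\left(-219\right)^{2}} = \frac{4252 + 6640}{\frac{1}{2} \left(- \frac{1}{150}\right) \left(-306\right)} - \frac{4607}{47961} = \frac{10892}{\frac{51}{50}} - \frac{4607}{47961} = 10892 \cdot \frac{50}{51} - \frac{4607}{47961} = \frac{544600}{51} - \frac{4607}{47961} = \frac{8706441881}{815337}$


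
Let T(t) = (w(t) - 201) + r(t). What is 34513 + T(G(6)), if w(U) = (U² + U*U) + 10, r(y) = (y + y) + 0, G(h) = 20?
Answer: 35162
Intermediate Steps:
r(y) = 2*y (r(y) = 2*y + 0 = 2*y)
w(U) = 10 + 2*U² (w(U) = (U² + U²) + 10 = 2*U² + 10 = 10 + 2*U²)
T(t) = -191 + 2*t + 2*t² (T(t) = ((10 + 2*t²) - 201) + 2*t = (-191 + 2*t²) + 2*t = -191 + 2*t + 2*t²)
34513 + T(G(6)) = 34513 + (-191 + 2*20 + 2*20²) = 34513 + (-191 + 40 + 2*400) = 34513 + (-191 + 40 + 800) = 34513 + 649 = 35162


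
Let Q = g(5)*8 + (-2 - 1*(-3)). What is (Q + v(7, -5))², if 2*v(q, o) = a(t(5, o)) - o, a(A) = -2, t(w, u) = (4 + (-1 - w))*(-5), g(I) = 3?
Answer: 2809/4 ≈ 702.25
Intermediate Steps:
t(w, u) = -15 + 5*w (t(w, u) = (3 - w)*(-5) = -15 + 5*w)
v(q, o) = -1 - o/2 (v(q, o) = (-2 - o)/2 = -1 - o/2)
Q = 25 (Q = 3*8 + (-2 - 1*(-3)) = 24 + (-2 + 3) = 24 + 1 = 25)
(Q + v(7, -5))² = (25 + (-1 - ½*(-5)))² = (25 + (-1 + 5/2))² = (25 + 3/2)² = (53/2)² = 2809/4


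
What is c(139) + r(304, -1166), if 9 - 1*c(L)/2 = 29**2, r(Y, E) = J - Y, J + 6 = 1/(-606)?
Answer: -1196245/606 ≈ -1974.0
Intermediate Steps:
J = -3637/606 (J = -6 + 1/(-606) = -6 - 1/606 = -3637/606 ≈ -6.0016)
r(Y, E) = -3637/606 - Y
c(L) = -1664 (c(L) = 18 - 2*29**2 = 18 - 2*841 = 18 - 1682 = -1664)
c(139) + r(304, -1166) = -1664 + (-3637/606 - 1*304) = -1664 + (-3637/606 - 304) = -1664 - 187861/606 = -1196245/606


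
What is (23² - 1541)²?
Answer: 1024144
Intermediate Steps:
(23² - 1541)² = (529 - 1541)² = (-1012)² = 1024144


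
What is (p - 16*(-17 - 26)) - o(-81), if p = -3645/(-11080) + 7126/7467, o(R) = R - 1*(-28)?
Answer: 12282466811/16546872 ≈ 742.28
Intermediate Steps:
o(R) = 28 + R (o(R) = R + 28 = 28 + R)
p = 21234659/16546872 (p = -3645*(-1/11080) + 7126*(1/7467) = 729/2216 + 7126/7467 = 21234659/16546872 ≈ 1.2833)
(p - 16*(-17 - 26)) - o(-81) = (21234659/16546872 - 16*(-17 - 26)) - (28 - 81) = (21234659/16546872 - 16*(-43)) - 1*(-53) = (21234659/16546872 - 1*(-688)) + 53 = (21234659/16546872 + 688) + 53 = 11405482595/16546872 + 53 = 12282466811/16546872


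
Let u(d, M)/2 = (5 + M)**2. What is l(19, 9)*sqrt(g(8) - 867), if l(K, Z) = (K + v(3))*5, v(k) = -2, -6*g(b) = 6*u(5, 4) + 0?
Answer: 595*I*sqrt(21) ≈ 2726.6*I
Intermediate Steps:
u(d, M) = 2*(5 + M)**2
g(b) = -162 (g(b) = -(6*(2*(5 + 4)**2) + 0)/6 = -(6*(2*9**2) + 0)/6 = -(6*(2*81) + 0)/6 = -(6*162 + 0)/6 = -(972 + 0)/6 = -1/6*972 = -162)
l(K, Z) = -10 + 5*K (l(K, Z) = (K - 2)*5 = (-2 + K)*5 = -10 + 5*K)
l(19, 9)*sqrt(g(8) - 867) = (-10 + 5*19)*sqrt(-162 - 867) = (-10 + 95)*sqrt(-1029) = 85*(7*I*sqrt(21)) = 595*I*sqrt(21)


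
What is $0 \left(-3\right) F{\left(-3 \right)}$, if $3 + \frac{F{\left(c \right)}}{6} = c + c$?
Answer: $0$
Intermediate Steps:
$F{\left(c \right)} = -18 + 12 c$ ($F{\left(c \right)} = -18 + 6 \left(c + c\right) = -18 + 6 \cdot 2 c = -18 + 12 c$)
$0 \left(-3\right) F{\left(-3 \right)} = 0 \left(-3\right) \left(-18 + 12 \left(-3\right)\right) = 0 \left(-18 - 36\right) = 0 \left(-54\right) = 0$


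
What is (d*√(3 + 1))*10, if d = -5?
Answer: -100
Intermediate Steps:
(d*√(3 + 1))*10 = -5*√(3 + 1)*10 = -5*√4*10 = -5*2*10 = -10*10 = -100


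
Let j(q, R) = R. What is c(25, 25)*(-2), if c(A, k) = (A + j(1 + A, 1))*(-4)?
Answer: 208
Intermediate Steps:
c(A, k) = -4 - 4*A (c(A, k) = (A + 1)*(-4) = (1 + A)*(-4) = -4 - 4*A)
c(25, 25)*(-2) = (-4 - 4*25)*(-2) = (-4 - 100)*(-2) = -104*(-2) = 208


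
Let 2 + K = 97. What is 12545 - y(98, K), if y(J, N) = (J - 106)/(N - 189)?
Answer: 589611/47 ≈ 12545.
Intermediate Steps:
K = 95 (K = -2 + 97 = 95)
y(J, N) = (-106 + J)/(-189 + N)
12545 - y(98, K) = 12545 - (-106 + 98)/(-189 + 95) = 12545 - (-8)/(-94) = 12545 - (-1)*(-8)/94 = 12545 - 1*4/47 = 12545 - 4/47 = 589611/47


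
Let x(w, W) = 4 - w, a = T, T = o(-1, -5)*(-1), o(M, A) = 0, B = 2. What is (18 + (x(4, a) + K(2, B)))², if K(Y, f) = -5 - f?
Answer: 121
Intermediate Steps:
T = 0 (T = 0*(-1) = 0)
a = 0
(18 + (x(4, a) + K(2, B)))² = (18 + ((4 - 1*4) + (-5 - 1*2)))² = (18 + ((4 - 4) + (-5 - 2)))² = (18 + (0 - 7))² = (18 - 7)² = 11² = 121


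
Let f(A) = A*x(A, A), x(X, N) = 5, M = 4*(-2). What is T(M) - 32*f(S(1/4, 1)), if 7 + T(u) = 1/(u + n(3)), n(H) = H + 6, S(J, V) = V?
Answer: -166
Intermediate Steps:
n(H) = 6 + H
M = -8
T(u) = -7 + 1/(9 + u) (T(u) = -7 + 1/(u + (6 + 3)) = -7 + 1/(u + 9) = -7 + 1/(9 + u))
f(A) = 5*A (f(A) = A*5 = 5*A)
T(M) - 32*f(S(1/4, 1)) = (-62 - 7*(-8))/(9 - 8) - 160 = (-62 + 56)/1 - 32*5 = 1*(-6) - 160 = -6 - 160 = -166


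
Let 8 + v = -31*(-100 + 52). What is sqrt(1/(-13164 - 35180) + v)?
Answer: sqrt(864742652234)/24172 ≈ 38.471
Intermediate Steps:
v = 1480 (v = -8 - 31*(-100 + 52) = -8 - 31*(-48) = -8 + 1488 = 1480)
sqrt(1/(-13164 - 35180) + v) = sqrt(1/(-13164 - 35180) + 1480) = sqrt(1/(-48344) + 1480) = sqrt(-1/48344 + 1480) = sqrt(71549119/48344) = sqrt(864742652234)/24172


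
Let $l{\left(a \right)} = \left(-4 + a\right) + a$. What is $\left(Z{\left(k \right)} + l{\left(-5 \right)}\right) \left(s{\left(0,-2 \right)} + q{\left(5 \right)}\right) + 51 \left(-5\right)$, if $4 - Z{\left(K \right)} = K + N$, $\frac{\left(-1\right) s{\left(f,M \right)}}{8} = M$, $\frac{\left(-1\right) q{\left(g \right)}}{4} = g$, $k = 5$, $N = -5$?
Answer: $-215$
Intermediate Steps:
$q{\left(g \right)} = - 4 g$
$s{\left(f,M \right)} = - 8 M$
$Z{\left(K \right)} = 9 - K$ ($Z{\left(K \right)} = 4 - \left(K - 5\right) = 4 - \left(-5 + K\right) = 9 - K$)
$l{\left(a \right)} = -4 + 2 a$
$\left(Z{\left(k \right)} + l{\left(-5 \right)}\right) \left(s{\left(0,-2 \right)} + q{\left(5 \right)}\right) + 51 \left(-5\right) = \left(\left(9 - 5\right) + \left(-4 + 2 \left(-5\right)\right)\right) \left(\left(-8\right) \left(-2\right) - 20\right) + 51 \left(-5\right) = \left(\left(9 - 5\right) - 14\right) \left(16 - 20\right) - 255 = \left(4 - 14\right) \left(-4\right) - 255 = \left(-10\right) \left(-4\right) - 255 = 40 - 255 = -215$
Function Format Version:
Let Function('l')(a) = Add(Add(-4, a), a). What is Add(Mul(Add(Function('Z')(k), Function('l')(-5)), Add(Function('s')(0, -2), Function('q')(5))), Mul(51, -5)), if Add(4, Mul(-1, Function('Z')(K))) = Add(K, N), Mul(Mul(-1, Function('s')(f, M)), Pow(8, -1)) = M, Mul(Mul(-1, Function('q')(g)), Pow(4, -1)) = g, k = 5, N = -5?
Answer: -215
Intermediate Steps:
Function('q')(g) = Mul(-4, g)
Function('s')(f, M) = Mul(-8, M)
Function('Z')(K) = Add(9, Mul(-1, K)) (Function('Z')(K) = Add(4, Mul(-1, Add(K, -5))) = Add(4, Mul(-1, Add(-5, K))) = Add(4, Add(5, Mul(-1, K))) = Add(9, Mul(-1, K)))
Function('l')(a) = Add(-4, Mul(2, a))
Add(Mul(Add(Function('Z')(k), Function('l')(-5)), Add(Function('s')(0, -2), Function('q')(5))), Mul(51, -5)) = Add(Mul(Add(Add(9, Mul(-1, 5)), Add(-4, Mul(2, -5))), Add(Mul(-8, -2), Mul(-4, 5))), Mul(51, -5)) = Add(Mul(Add(Add(9, -5), Add(-4, -10)), Add(16, -20)), -255) = Add(Mul(Add(4, -14), -4), -255) = Add(Mul(-10, -4), -255) = Add(40, -255) = -215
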